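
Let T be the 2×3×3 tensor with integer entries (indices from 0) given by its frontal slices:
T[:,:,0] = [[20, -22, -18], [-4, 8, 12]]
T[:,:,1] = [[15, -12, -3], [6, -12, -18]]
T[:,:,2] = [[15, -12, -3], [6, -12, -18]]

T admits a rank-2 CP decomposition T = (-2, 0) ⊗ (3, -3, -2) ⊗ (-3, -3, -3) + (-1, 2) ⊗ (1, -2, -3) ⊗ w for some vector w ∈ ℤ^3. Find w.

w = (-2, 3, 3)

Subtract the known terms from T to get the rank-1 residual R = (-1, 2) ⊗ (1, -2, -3) ⊗ w, so R[i,j,k] = a[i]·b[j]·w[k]. Pick indices with nonzero a[0]·b[0] = (-1)·(1) = -1. Only the fibre through (0,0,·) is needed: R[0,0,:] = T[0,0,:] − Σₗ aₗ[0]bₗ[0]cₗ = [20, 15, 15] − (-2)·(3)·(-3, -3, -3) = [2, -3, -3]. Then w[k] = R[0,0,k] / -1 for each k, giving w = [2, -3, -3] / -1 = (-2, 3, 3).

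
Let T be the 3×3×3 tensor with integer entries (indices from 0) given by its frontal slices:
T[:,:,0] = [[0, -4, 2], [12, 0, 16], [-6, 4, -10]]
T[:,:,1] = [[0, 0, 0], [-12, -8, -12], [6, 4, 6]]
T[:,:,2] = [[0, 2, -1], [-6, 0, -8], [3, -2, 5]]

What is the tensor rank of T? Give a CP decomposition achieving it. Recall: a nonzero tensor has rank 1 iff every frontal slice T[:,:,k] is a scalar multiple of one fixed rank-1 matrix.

rank(T) = 2

Lower bound: the mode-2 unfolding of T (rows indexed by j, columns by (i,k) = (0,0), (0,1), (0,2), (1,0), (1,1), (1,2), (2,0), (2,1), (2,2)) is [[0, 0, 0, 12, -12, -6, -6, 6, 3], [-4, 0, 2, 0, -8, 0, 4, 4, -2], [2, 0, -1, 16, -12, -8, -10, 6, 5]].
There the 2×2 minor on rows j ∈ {0, 1}, columns (i,k) ∈ {(0,0), (1,0)} is det [[0, 12], [-4, 0]] = 48 ≠ 0, so this unfolding has rank ≥ 2; CP rank is at least every unfolding rank, so rank(T) ≥ 2. (Unfolding ranks only ever bound the CP rank from below — rank(T) can be strictly larger than all of them — so the matching upper bound has to come from an explicit 2-term decomposition.)
Upper bound — finding two terms. Write S_k = T[:,:,k] for the frontal slices: S₀ = [[0, -4, 2], [12, 0, 16], [-6, 4, -10]], S₁ = [[0, 0, 0], [-12, -8, -12], [6, 4, 6]], S₂ = [[0, 2, -1], [-6, 0, -8], [3, -2, 5]].
If T = a₁ ⊗ b₁ ⊗ c₁ + a₂ ⊗ b₂ ⊗ c₂ then each S_k = c₁[k]·a₁b₁ᵀ + c₂[k]·a₂b₂ᵀ. S₀ and S₁ are linearly independent, so a₁b₁ᵀ and a₂b₂ᵀ must span the same plane of matrices: they are the rank-1 matrices of the form x·S₀ + y·S₁.
The 2×2 minor of x·S₀ + y·S₁ on rows {0,1}, columns {0,1} is 48·x² − 48·xy = 48·(x − y)(x), vanishing at (x:y) = (1:1) and (0:1).
M₁ = S₀ + S₁ = [[0, -4, 2], [0, -8, 4], [0, 8, -4]] = (-2)·[1, 2, -2][0, 2, -1]ᵀ and M₂ = S₁ = [[0, 0, 0], [-12, -8, -12], [6, 4, 6]] = (-2)·[0, 2, -1][3, 2, 3]ᵀ, so take a₁ = [1, 2, -2], b₁ = [0, 2, -1], a₂ = [0, 2, -1], b₂ = [3, 2, 3].
Each slice is an integer combination of E₁ = a₁b₁ᵀ and E₂ = a₂b₂ᵀ: S₀ = −2·E₁ + 2·E₂, S₁ = −2·E₂, S₂ = E₁ − E₂; reading off coefficients, c₁ = [-2, 0, 1] and c₂ = [2, -2, -1].
Hence T = [1, 2, -2] ⊗ [0, 2, -1] ⊗ [-2, 0, 1] + [0, 2, -1] ⊗ [3, 2, 3] ⊗ [2, -2, -1], so rank(T) ≤ 2.
These bounds meet, so rank(T) = 2.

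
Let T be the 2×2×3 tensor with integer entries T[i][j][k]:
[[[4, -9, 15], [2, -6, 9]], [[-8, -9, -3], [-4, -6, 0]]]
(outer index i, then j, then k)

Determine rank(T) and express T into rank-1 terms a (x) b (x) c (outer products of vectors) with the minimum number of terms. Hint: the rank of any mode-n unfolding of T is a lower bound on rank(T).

rank(T) = 2

Lower bound: the mode-3 unfolding of T (rows indexed by k, columns by (i,j) = (0,0), (0,1), (1,0), (1,1)) is [[4, 2, -8, -4], [-9, -6, -9, -6], [15, 9, -3, 0]].
There the 2×2 minor on rows k ∈ {0, 1}, columns (i,j) ∈ {(0,0), (0,1)} is det [[4, 2], [-9, -6]] = -6 ≠ 0, so this unfolding has rank ≥ 2; CP rank is at least every unfolding rank, so rank(T) ≥ 2. (Flattening ranks never certify an upper bound on CP rank; for that we must actually write T with 2 rank-1 terms.)
Upper bound — finding two terms. Write S_k = T[:,:,k] for the frontal slices: S₀ = [[4, 2], [-8, -4]], S₁ = [[-9, -6], [-9, -6]], S₂ = [[15, 9], [-3, 0]].
If T = a₁ (x) b₁ (x) c₁ + a₂ (x) b₂ (x) c₂ then each S_k = c₁[k]·a₁b₁ᵀ + c₂[k]·a₂b₂ᵀ. S₀ and S₁ are linearly independent, so a₁b₁ᵀ and a₂b₂ᵀ must span the same plane of matrices: they are the rank-1 matrices of the form x·S₀ + y·S₁.
det(x·S₀ + y·S₁) is −18·xy = (-18)·(y)(x), vanishing at (x:y) = (1:0) and (0:1).
M₁ = S₀ = [[4, 2], [-8, -4]] = 2·[1, -2][2, 1]ᵀ and M₂ = S₁ = [[-9, -6], [-9, -6]] = (-3)·[1, 1][3, 2]ᵀ, so take a₁ = [1, -2], b₁ = [2, 1], a₂ = [1, 1], b₂ = [3, 2].
Each slice is an integer combination of E₁ = a₁b₁ᵀ and E₂ = a₂b₂ᵀ: S₀ = 2·E₁, S₁ = −3·E₂, S₂ = 3·E₁ + 3·E₂; reading off coefficients, c₁ = [2, 0, 3] and c₂ = [0, -3, 3].
Hence T = [1, -2] (x) [2, 1] (x) [2, 0, 3] + [1, 1] (x) [3, 2] (x) [0, -3, 3], so rank(T) ≤ 2.
These bounds meet, so rank(T) = 2.
Check entry T[1,1,2] = 0: (-2)·(1)·(3) + (1)·(2)·(3) = 0.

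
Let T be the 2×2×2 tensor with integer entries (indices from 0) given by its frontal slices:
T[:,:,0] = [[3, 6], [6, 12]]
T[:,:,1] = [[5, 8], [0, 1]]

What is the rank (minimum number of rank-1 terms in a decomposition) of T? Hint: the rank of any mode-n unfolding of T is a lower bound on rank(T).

2

Lower bound: the mode-2 unfolding of T (rows indexed by j, columns by (i,k) = (0,0), (0,1), (1,0), (1,1)) is [[3, 5, 6, 0], [6, 8, 12, 1]].
There the 2×2 minor on rows j ∈ {0, 1}, columns (i,k) ∈ {(0,0), (0,1)} is det [[3, 5], [6, 8]] = -6 ≠ 0, so this unfolding has rank ≥ 2; CP rank is at least every unfolding rank, so rank(T) ≥ 2. (This is only a lower bound: in general the CP rank may exceed every unfolding rank, so we still need to exhibit 2 rank-1 terms summing to T.)
Upper bound — finding two terms. Write S_k = T[:,:,k] for the frontal slices: S₀ = [[3, 6], [6, 12]], S₁ = [[5, 8], [0, 1]].
If T = a₁ ⊗ b₁ ⊗ c₁ + a₂ ⊗ b₂ ⊗ c₂ then each S_k = c₁[k]·a₁b₁ᵀ + c₂[k]·a₂b₂ᵀ. S₀ and S₁ are linearly independent, so a₁b₁ᵀ and a₂b₂ᵀ must span the same plane of matrices: they are the rank-1 matrices of the form x·S₀ + y·S₁.
det(x·S₀ + y·S₁) is 15·xy + 5·y² = 5·(y)(3·x + y), vanishing at (x:y) = (1:0) and (1:-3).
M₁ = S₀ = [[3, 6], [6, 12]] = 3·[1, 2][1, 2]ᵀ and M₂ = S₀ − 3·S₁ = [[-12, -18], [6, 9]] = (-3)·[2, -1][2, 3]ᵀ, so take a₁ = [1, 2], b₁ = [1, 2], a₂ = [2, -1], b₂ = [2, 3].
Each slice is an integer combination of E₁ = a₁b₁ᵀ and E₂ = a₂b₂ᵀ: S₀ = 3·E₁, S₁ = E₁ + E₂; reading off coefficients, c₁ = [3, 1] and c₂ = [0, 1].
Hence T = [1, 2] ⊗ [1, 2] ⊗ [3, 1] + [2, -1] ⊗ [2, 3] ⊗ [0, 1], so rank(T) ≤ 2.
These bounds meet, so rank(T) = 2.
Check entry T[0,0,0] = 3: (1)·(1)·(3) + (2)·(2)·(0) = 3.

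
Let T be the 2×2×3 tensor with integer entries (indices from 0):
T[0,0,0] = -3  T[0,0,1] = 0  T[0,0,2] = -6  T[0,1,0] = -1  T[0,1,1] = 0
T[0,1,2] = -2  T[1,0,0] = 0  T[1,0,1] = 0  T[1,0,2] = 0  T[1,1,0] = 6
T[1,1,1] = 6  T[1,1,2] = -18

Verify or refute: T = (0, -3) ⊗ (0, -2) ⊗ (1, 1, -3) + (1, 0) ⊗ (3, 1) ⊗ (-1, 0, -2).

Reconstruct entrywise from the claimed factors. For example, T[1,1,2] = -18 and Σₗ aₗ[1]bₗ[1]cₗ[2] = (-3)·(-2)·(-3) + (0)·(1)·(-2) = -18; checking all 12 entries, every one matches. The claim holds.

Yes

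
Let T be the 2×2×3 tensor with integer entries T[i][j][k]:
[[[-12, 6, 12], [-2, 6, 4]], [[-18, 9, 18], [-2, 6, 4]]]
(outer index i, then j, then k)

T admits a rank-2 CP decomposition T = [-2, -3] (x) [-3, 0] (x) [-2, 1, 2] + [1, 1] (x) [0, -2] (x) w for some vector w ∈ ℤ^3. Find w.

Subtract the known terms from T to get the rank-1 residual R = [1, 1] (x) [0, -2] (x) w, so R[i,j,k] = a[i]·b[j]·w[k]. Pick indices with nonzero a[0]·b[1] = (1)·(-2) = -2. Only the fibre through (0,1,·) is needed: R[0,1,:] = T[0,1,:] − Σₗ aₗ[0]bₗ[1]cₗ = [-2, 6, 4] − (-2)·(0)·[-2, 1, 2] = [-2, 6, 4]. Then w[k] = R[0,1,k] / -2 for each k, giving w = [-2, 6, 4] / -2 = [1, -3, -2].

w = [1, -3, -2]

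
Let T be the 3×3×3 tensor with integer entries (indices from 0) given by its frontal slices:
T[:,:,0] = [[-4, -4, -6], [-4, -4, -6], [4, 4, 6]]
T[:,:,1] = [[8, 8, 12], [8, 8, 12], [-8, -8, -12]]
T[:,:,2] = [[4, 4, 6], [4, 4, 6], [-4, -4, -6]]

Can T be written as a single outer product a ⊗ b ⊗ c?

The mode-1 fibre T[:,0,0] = [-4, -4, 4] gives a = (1, 1, -1) (primitive direction); the mode-2 fibre T[0,:,0] = [-4, -4, -6] gives b = (2, 2, 3); then c[k] = T[0,0,k] / (a[0]·b[0]) = [-4, 8, 4] / 2 = (-2, 4, 2).
Expanding (1, 1, -1) ⊗ (2, 2, 3) ⊗ (-2, 4, 2) reproduces all 27 entries of T, so T = (1, 1, -1) ⊗ (2, 2, 3) ⊗ (-2, 4, 2) and rank(T) ≤ 1.
Equivalently every frontal slice T[:,:,k] is c[k] times the rank-1 matrix (1, 1, -1) ⊗ (2, 2, 3). So T has rank 1 (it is nonzero).

Yes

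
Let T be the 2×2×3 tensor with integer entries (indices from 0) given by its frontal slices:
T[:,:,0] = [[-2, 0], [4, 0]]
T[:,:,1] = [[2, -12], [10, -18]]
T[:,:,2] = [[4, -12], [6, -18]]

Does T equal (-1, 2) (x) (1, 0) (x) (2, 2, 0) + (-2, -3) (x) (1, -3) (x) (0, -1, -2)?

No

Reconstruct entry (0,0,1) from the claimed factors: Σₗ aₗ[0]bₗ[0]cₗ[1] = (-1)·(1)·(2) + (-2)·(1)·(-1) = 0, but T[0,0,1] = 2. The claim is false.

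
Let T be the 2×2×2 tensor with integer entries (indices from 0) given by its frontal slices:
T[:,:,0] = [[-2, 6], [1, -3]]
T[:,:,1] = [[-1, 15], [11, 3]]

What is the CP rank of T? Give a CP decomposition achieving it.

Lower bound: the mode-2 unfolding of T (rows indexed by j, columns by (i,k) = (0,0), (0,1), (1,0), (1,1)) is [[-2, -1, 1, 11], [6, 15, -3, 3]].
There the 2×2 minor on rows j ∈ {0, 1}, columns (i,k) ∈ {(0,0), (0,1)} is det [[-2, -1], [6, 15]] = -24 ≠ 0, so this unfolding has rank ≥ 2; CP rank is at least every unfolding rank, so rank(T) ≥ 2. (Flattening ranks never certify an upper bound on CP rank; for that we must actually write T with 2 rank-1 terms.)
Upper bound — finding two terms. Write S_k = T[:,:,k] for the frontal slices: S₀ = [[-2, 6], [1, -3]], S₁ = [[-1, 15], [11, 3]].
If T = a₁ ⊗ b₁ ⊗ c₁ + a₂ ⊗ b₂ ⊗ c₂ then each S_k = c₁[k]·a₁b₁ᵀ + c₂[k]·a₂b₂ᵀ. S₀ and S₁ are linearly independent, so a₁b₁ᵀ and a₂b₂ᵀ must span the same plane of matrices: they are the rank-1 matrices of the form x·S₀ + y·S₁.
det(x·S₀ + y·S₁) is −84·xy − 168·y² = (-84)·(x + 2·y)(y), vanishing at (x:y) = (2:-1) and (1:0).
M₁ = 2·S₀ − S₁ = [[-3, -3], [-9, -9]] = (-3)·(1, 3)(1, 1)ᵀ and M₂ = S₀ = [[-2, 6], [1, -3]] = −(2, -1)(1, -3)ᵀ, so take a₁ = (1, 3), b₁ = (1, 1), a₂ = (2, -1), b₂ = (1, -3).
Each slice is an integer combination of E₁ = a₁b₁ᵀ and E₂ = a₂b₂ᵀ: S₀ = −E₂, S₁ = 3·E₁ − 2·E₂; reading off coefficients, c₁ = (0, 3) and c₂ = (-1, -2).
Hence T = (1, 3) ⊗ (1, 1) ⊗ (0, 3) + (2, -1) ⊗ (1, -3) ⊗ (-1, -2), so rank(T) ≤ 2.
These bounds meet, so rank(T) = 2.

rank(T) = 2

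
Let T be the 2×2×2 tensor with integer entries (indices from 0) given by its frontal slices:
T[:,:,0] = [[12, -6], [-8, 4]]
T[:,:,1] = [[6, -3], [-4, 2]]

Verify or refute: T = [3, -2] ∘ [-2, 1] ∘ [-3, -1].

No

Reconstruct entry (0,0,0) from the claimed factors: Σₗ aₗ[0]bₗ[0]cₗ[0] = (3)·(-2)·(-3) = 18, but T[0,0,0] = 12. The claim is false.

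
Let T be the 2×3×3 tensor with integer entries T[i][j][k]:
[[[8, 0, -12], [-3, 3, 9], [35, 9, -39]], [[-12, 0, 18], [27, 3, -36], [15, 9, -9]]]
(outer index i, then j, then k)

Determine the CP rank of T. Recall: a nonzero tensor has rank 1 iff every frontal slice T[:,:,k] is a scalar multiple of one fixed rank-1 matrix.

Lower bound: the mode-2 unfolding of T (rows indexed by j, columns by (i,k) = (0,0), (0,1), (0,2), (1,0), (1,1), (1,2)) is [[8, 0, -12, -12, 0, 18], [-3, 3, 9, 27, 3, -36], [35, 9, -39, 15, 9, -9]].
There the 2×2 minor on rows j ∈ {0, 1}, columns (i,k) ∈ {(0,0), (0,1)} is det [[8, 0], [-3, 3]] = 24 ≠ 0, so this unfolding has rank ≥ 2; CP rank is at least every unfolding rank, so rank(T) ≥ 2. (Unfolding ranks only ever bound the CP rank from below — rank(T) can be strictly larger than all of them — so the matching upper bound has to come from an explicit 2-term decomposition.)
Upper bound — finding two terms. Write S_k = T[:,:,k] for the frontal slices: S₀ = [[8, -3, 35], [-12, 27, 15]], S₁ = [[0, 3, 9], [0, 3, 9]], S₂ = [[-12, 9, -39], [18, -36, -9]].
If T = a₁ ⊗ b₁ ⊗ c₁ + a₂ ⊗ b₂ ⊗ c₂ then each S_k = c₁[k]·a₁b₁ᵀ + c₂[k]·a₂b₂ᵀ. S₀ and S₁ are linearly independent, so a₁b₁ᵀ and a₂b₂ᵀ must span the same plane of matrices: they are the rank-1 matrices of the form x·S₀ + y·S₁.
The 2×2 minor of x·S₀ + y·S₁ on rows {0,1}, columns {0,1} is 180·x² + 60·xy = 60·(3·x + y)(x), vanishing at (x:y) = (1:-3) and (0:1).
M₁ = S₀ − 3·S₁ = [[8, -12, 8], [-12, 18, -12]] = 2·[2, -3][2, -3, 2]ᵀ and M₂ = S₁ = [[0, 3, 9], [0, 3, 9]] = 3·[1, 1][0, 1, 3]ᵀ, so take a₁ = [2, -3], b₁ = [2, -3, 2], a₂ = [1, 1], b₂ = [0, 1, 3].
Each slice is an integer combination of E₁ = a₁b₁ᵀ and E₂ = a₂b₂ᵀ: S₀ = 2·E₁ + 9·E₂, S₁ = 3·E₂, S₂ = −3·E₁ − 9·E₂; reading off coefficients, c₁ = [2, 0, -3] and c₂ = [9, 3, -9].
Hence T = [2, -3] ⊗ [2, -3, 2] ⊗ [2, 0, -3] + [1, 1] ⊗ [0, 1, 3] ⊗ [9, 3, -9], so rank(T) ≤ 2.
These bounds meet, so rank(T) = 2.

2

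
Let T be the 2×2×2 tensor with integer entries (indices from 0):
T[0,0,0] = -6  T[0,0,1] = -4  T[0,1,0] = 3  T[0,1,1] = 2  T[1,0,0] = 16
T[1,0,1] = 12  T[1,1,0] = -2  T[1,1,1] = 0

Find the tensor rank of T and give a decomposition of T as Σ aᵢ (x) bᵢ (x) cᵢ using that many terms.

rank(T) = 2

Lower bound: in the mode-1 unfolding of T (rows indexed by i, columns by (j,k)) the 2×2 minor on rows i ∈ {0, 1}, columns (j,k) ∈ {(0,0), (0,1)} is det [[-6, -4], [16, 12]] = -8 ≠ 0, so that unfolding has rank ≥ 2 and hence rank(T) ≥ 2 (CP rank is at least every unfolding rank, though it can be larger).
Upper bound: with S_k = T[:,:,k], the two rank-1 terms a₁b₁ᵀ, a₂b₂ᵀ are the rank-1 members of the pencil x·S₀ + y·S₁.
det(x·S₀ + y·S₁) is −36·x² − 60·xy − 24·y² = (-12)·(3·x + 2·y)(x + y), vanishing at (x:y) = (2:-3) and (1:-1).
M₁ = 2·S₀ − 3·S₁ = [[0, 0], [-4, -4]] = (-4)·[0, 1][1, 1]ᵀ and M₂ = S₀ − S₁ = [[-2, 1], [4, -2]] = −[1, -2][2, -1]ᵀ, so take a₁ = [0, 1], b₁ = [1, 1], a₂ = [1, -2], b₂ = [2, -1].
Each slice is an integer combination of E₁ = a₁b₁ᵀ and E₂ = a₂b₂ᵀ: S₀ = 4·E₁ − 3·E₂, S₁ = 4·E₁ − 2·E₂; reading off coefficients, c₁ = [4, 4] and c₂ = [-3, -2].
Hence T = [0, 1] (x) [1, 1] (x) [4, 4] + [1, -2] (x) [2, -1] (x) [-3, -2], so rank(T) ≤ 2.
These bounds meet, so rank(T) = 2.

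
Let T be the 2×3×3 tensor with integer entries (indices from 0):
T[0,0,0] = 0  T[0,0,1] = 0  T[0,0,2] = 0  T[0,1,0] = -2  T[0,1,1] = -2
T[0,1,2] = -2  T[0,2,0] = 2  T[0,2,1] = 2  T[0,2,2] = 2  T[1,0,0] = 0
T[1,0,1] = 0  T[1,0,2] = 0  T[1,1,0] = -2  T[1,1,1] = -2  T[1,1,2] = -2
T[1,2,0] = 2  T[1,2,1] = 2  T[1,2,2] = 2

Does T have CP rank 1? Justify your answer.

Yes

The mode-1 fibre T[:,1,0] = [-2, -2] gives a = [1, 1] (primitive direction); the mode-2 fibre T[0,:,0] = [0, -2, 2] gives b = [0, 1, -1]; then c[k] = T[0,1,k] / (a[0]·b[1]) = [-2, -2, -2] / 1 = [-2, -2, -2].
Expanding [1, 1] ⊗ [0, 1, -1] ⊗ [-2, -2, -2] reproduces all 18 entries of T, so T = [1, 1] ⊗ [0, 1, -1] ⊗ [-2, -2, -2] and rank(T) ≤ 1.
Equivalently every frontal slice T[:,:,k] is c[k] times the rank-1 matrix [1, 1] ⊗ [0, 1, -1]. So T has rank 1 (it is nonzero).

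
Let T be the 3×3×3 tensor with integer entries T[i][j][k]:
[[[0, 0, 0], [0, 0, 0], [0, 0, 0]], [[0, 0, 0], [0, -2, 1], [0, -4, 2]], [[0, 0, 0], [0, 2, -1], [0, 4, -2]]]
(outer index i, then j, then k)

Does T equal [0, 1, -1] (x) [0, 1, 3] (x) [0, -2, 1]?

Reconstruct entry (1,2,1) from the claimed factors: Σₗ aₗ[1]bₗ[2]cₗ[1] = (1)·(3)·(-2) = -6, but T[1,2,1] = -4. The claim is false.

No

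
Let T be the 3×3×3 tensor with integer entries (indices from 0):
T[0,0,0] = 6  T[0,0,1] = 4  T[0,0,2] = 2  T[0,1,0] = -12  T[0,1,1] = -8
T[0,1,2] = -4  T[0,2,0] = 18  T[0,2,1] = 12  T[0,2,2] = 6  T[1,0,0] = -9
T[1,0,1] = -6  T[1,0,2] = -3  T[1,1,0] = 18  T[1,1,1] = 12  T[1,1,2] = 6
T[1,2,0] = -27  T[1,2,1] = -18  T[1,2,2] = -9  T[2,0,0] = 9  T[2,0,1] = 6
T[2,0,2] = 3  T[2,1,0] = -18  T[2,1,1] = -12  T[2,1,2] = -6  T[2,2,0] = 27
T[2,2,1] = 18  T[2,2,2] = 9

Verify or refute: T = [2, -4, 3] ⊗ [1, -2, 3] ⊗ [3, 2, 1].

No

Reconstruct entry (1,0,0) from the claimed factors: Σₗ aₗ[1]bₗ[0]cₗ[0] = (-4)·(1)·(3) = -12, but T[1,0,0] = -9. The claim is false.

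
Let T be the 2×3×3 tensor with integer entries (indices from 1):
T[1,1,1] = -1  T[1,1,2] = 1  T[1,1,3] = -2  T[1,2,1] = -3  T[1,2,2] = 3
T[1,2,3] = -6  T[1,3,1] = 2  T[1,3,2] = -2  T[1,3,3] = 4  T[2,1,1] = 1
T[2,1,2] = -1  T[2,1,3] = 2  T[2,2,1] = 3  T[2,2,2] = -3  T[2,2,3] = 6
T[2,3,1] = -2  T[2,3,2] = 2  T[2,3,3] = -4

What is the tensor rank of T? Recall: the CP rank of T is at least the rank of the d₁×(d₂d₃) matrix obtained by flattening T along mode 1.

Lower bound: T ≠ 0 (e.g. T[1,1,1] = -1), so rank(T) ≥ 1.
Upper bound: if T = a ⊗ b ⊗ c then every fibre of T is a multiple of the corresponding factor, so read the factors off the fibres through the nonzero entry T[1,1,1] = -1.
The mode-1 fibre T[:,1,1] = [-1, 1] gives a = [1, -1] (primitive direction); the mode-2 fibre T[1,:,1] = [-1, -3, 2] gives b = [1, 3, -2]; then c[k] = T[1,1,k] / (a[1]·b[1]) = [-1, 1, -2] / 1 = [-1, 1, -2].
Expanding [1, -1] ⊗ [1, 3, -2] ⊗ [-1, 1, -2] reproduces all 18 entries of T, so T = [1, -1] ⊗ [1, 3, -2] ⊗ [-1, 1, -2] and rank(T) ≤ 1.
These bounds meet, so rank(T) = 1.
Check entry T[1,2,3] = -6: (1)·(3)·(-2) = -6.

1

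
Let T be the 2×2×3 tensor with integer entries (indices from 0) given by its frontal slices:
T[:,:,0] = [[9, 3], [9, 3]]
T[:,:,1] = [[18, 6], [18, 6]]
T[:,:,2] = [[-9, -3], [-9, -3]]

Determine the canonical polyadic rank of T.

Lower bound: T ≠ 0 (e.g. T[0,0,0] = 9), so rank(T) ≥ 1.
Upper bound: if T = a ⊗ b ⊗ c then every fibre of T is a multiple of the corresponding factor, so read the factors off the fibres through the nonzero entry T[0,0,0] = 9.
The mode-1 fibre T[:,0,0] = [9, 9] gives a = (1, 1) (primitive direction); the mode-2 fibre T[0,:,0] = [9, 3] gives b = (3, 1); then c[k] = T[0,0,k] / (a[0]·b[0]) = [9, 18, -9] / 3 = (3, 6, -3).
Expanding (1, 1) ⊗ (3, 1) ⊗ (3, 6, -3) reproduces all 12 entries of T, so T = (1, 1) ⊗ (3, 1) ⊗ (3, 6, -3) and rank(T) ≤ 1.
These bounds meet, so rank(T) = 1.
Check entry T[1,0,0] = 9: (1)·(3)·(3) = 9.

1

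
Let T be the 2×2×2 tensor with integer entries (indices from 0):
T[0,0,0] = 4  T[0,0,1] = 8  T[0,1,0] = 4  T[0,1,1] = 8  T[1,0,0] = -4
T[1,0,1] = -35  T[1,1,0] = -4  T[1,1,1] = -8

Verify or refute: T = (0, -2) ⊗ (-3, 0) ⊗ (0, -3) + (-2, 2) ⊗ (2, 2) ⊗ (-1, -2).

Reconstruct entry (1,0,1) from the claimed factors: Σₗ aₗ[1]bₗ[0]cₗ[1] = (-2)·(-3)·(-3) + (2)·(2)·(-2) = -26, but T[1,0,1] = -35. The claim is false.

No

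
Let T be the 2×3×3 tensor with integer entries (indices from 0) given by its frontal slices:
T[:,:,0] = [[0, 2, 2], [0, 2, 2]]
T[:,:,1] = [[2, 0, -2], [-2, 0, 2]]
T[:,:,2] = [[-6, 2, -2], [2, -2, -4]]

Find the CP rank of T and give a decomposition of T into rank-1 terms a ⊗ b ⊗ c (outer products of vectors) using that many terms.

rank(T) = 3

Lower bound: the mode-2 unfolding of T (rows indexed by j, columns by (i,k) = (0,0), (0,1), (0,2), (1,0), (1,1), (1,2)) is [[0, 2, -6, 0, -2, 2], [2, 0, 2, 2, 0, -2], [2, -2, -2, 2, 2, -4]].
There the 3×3 minor on rows j ∈ {0, 1, 2}, columns (i,k) ∈ {(0,0), (0,1), (0,2)} is det [[0, 2, -6], [2, 0, 2], [2, -2, -2]] = 40 ≠ 0, so this unfolding has rank ≥ 3; CP rank is at least every unfolding rank, so rank(T) ≥ 3. (Unfolding ranks only ever bound the CP rank from below — rank(T) can be strictly larger than all of them — so the matching upper bound has to come from an explicit 3-term decomposition.)
Upper bound: T is a sum of 3 rank-1 terms, T = [1, -1] ⊗ [1, 0, -1] ⊗ [0, 2, -2] + [1, 0] ⊗ [2, -2, 1] ⊗ [0, 0, -2] + [1, 1] ⊗ [0, 1, 1] ⊗ [2, 0, -2] (one valid choice — decompositions are not unique — normalised so each a, b is primitive with positive first nonzero entry; check it by expanding all entries), so rank(T) ≤ 3.
These bounds meet, so rank(T) = 3.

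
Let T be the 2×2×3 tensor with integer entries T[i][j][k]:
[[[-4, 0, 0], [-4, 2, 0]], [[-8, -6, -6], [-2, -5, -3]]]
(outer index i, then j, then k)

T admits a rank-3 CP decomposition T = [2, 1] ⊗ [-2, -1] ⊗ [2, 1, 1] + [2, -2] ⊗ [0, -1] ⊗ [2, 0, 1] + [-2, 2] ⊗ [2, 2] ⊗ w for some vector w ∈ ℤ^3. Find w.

Subtract the known terms from T to get the rank-1 residual R = [-2, 2] ⊗ [2, 2] ⊗ w, so R[i,j,k] = a[i]·b[j]·w[k]. Pick indices with nonzero a[0]·b[0] = (-2)·(2) = -4. Only the fibre through (0,0,·) is needed: R[0,0,:] = T[0,0,:] − Σₗ aₗ[0]bₗ[0]cₗ = [-4, 0, 0] − (2)·(-2)·[2, 1, 1] − (2)·(0)·[2, 0, 1] = [4, 4, 4]. Then w[k] = R[0,0,k] / -4 for each k, giving w = [4, 4, 4] / -4 = [-1, -1, -1].

w = [-1, -1, -1]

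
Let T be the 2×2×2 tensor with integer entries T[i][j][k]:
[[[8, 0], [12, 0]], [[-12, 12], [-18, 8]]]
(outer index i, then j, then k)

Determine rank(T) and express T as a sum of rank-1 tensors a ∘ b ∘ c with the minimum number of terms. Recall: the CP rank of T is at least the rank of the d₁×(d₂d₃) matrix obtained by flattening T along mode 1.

rank(T) = 2

Lower bound: the mode-2 unfolding of T (rows indexed by j, columns by (i,k) = (0,0), (0,1), (1,0), (1,1)) is [[8, 0, -12, 12], [12, 0, -18, 8]].
There the 2×2 minor on rows j ∈ {0, 1}, columns (i,k) ∈ {(0,0), (1,1)} is det [[8, 12], [12, 8]] = -80 ≠ 0, so this unfolding has rank ≥ 2; CP rank is at least every unfolding rank, so rank(T) ≥ 2. (Flattening ranks never certify an upper bound on CP rank; for that we must actually write T with 2 rank-1 terms.)
Upper bound — finding two terms. Write S_k = T[:,:,k] for the frontal slices: S₀ = [[8, 12], [-12, -18]], S₁ = [[0, 0], [12, 8]].
If T = a₁ ∘ b₁ ∘ c₁ + a₂ ∘ b₂ ∘ c₂ then each S_k = c₁[k]·a₁b₁ᵀ + c₂[k]·a₂b₂ᵀ. S₀ and S₁ are linearly independent, so a₁b₁ᵀ and a₂b₂ᵀ must span the same plane of matrices: they are the rank-1 matrices of the form x·S₀ + y·S₁.
det(x·S₀ + y·S₁) is −80·xy = (-80)·(y)(x), vanishing at (x:y) = (1:0) and (0:1).
M₁ = S₀ = [[8, 12], [-12, -18]] = 2·[2, -3][2, 3]ᵀ and M₂ = S₁ = [[0, 0], [12, 8]] = 4·[0, 1][3, 2]ᵀ, so take a₁ = [2, -3], b₁ = [2, 3], a₂ = [0, 1], b₂ = [3, 2].
Each slice is an integer combination of E₁ = a₁b₁ᵀ and E₂ = a₂b₂ᵀ: S₀ = 2·E₁, S₁ = 4·E₂; reading off coefficients, c₁ = [2, 0] and c₂ = [0, 4].
Hence T = [2, -3] ∘ [2, 3] ∘ [2, 0] + [0, 1] ∘ [3, 2] ∘ [0, 4], so rank(T) ≤ 2.
These bounds meet, so rank(T) = 2.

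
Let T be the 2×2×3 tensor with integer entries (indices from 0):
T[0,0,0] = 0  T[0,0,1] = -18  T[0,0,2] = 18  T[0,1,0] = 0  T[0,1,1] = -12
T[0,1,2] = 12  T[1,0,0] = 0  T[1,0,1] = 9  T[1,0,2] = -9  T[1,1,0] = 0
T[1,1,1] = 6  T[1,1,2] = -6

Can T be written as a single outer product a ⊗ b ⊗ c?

Yes

If T = a ⊗ b ⊗ c then every fibre of T is a multiple of the corresponding factor, so read the factors off the fibres through the nonzero entry T[0,0,1] = -18.
The mode-1 fibre T[:,0,1] = [-18, 9] gives a = (2, -1) (primitive direction); the mode-2 fibre T[0,:,1] = [-18, -12] gives b = (3, 2); then c[k] = T[0,0,k] / (a[0]·b[0]) = [0, -18, 18] / 6 = (0, -3, 3).
Expanding (2, -1) ⊗ (3, 2) ⊗ (0, -3, 3) reproduces all 12 entries of T, so T = (2, -1) ⊗ (3, 2) ⊗ (0, -3, 3) and rank(T) ≤ 1.
Equivalently every frontal slice T[:,:,k] is c[k] times the rank-1 matrix (2, -1) ⊗ (3, 2). So T has rank 1 (it is nonzero).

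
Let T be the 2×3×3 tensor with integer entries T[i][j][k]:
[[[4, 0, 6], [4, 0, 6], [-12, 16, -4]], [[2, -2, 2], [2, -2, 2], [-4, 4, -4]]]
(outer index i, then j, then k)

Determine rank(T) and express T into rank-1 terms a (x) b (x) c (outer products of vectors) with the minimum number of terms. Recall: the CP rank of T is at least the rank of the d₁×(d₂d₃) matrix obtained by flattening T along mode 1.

Lower bound: the mode-3 unfolding of T (rows indexed by k, columns by (i,j) = (0,0), (0,1), (0,2), (1,0), (1,1), (1,2)) is [[4, 4, -12, 2, 2, -4], [0, 0, 16, -2, -2, 4], [6, 6, -4, 2, 2, -4]].
There the 3×3 minor on rows k ∈ {0, 1, 2}, columns (i,j) ∈ {(0,0), (0,2), (1,0)} is det [[4, -12, 2], [0, 16, -2], [6, -4, 2]] = 48 ≠ 0, so this unfolding has rank ≥ 3; CP rank is at least every unfolding rank, so rank(T) ≥ 3. (Flattening ranks never certify an upper bound on CP rank; for that we must actually write T with 3 rank-1 terms.)
Upper bound: T is a sum of 3 rank-1 terms, T = [1, 0] (x) [1, 1, 0] (x) [2, 0, 0] + [1, 0] (x) [1, 1, 2] (x) [-2, 4, 2] + [2, 1] (x) [1, 1, -2] (x) [2, -2, 2] (written with every a and b primitive with positive leading entry and the scale carried by c; CP decompositions are not unique, and this one is verified by expanding entrywise), so rank(T) ≤ 3.
These bounds meet, so rank(T) = 3.

rank(T) = 3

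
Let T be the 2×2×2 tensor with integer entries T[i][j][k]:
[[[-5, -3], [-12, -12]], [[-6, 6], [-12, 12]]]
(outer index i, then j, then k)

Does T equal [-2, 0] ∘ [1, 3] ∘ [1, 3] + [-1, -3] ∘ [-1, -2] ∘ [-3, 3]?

No

Reconstruct entry (1,0,0) from the claimed factors: Σₗ aₗ[1]bₗ[0]cₗ[0] = (0)·(1)·(1) + (-3)·(-1)·(-3) = -9, but T[1,0,0] = -6. The claim is false.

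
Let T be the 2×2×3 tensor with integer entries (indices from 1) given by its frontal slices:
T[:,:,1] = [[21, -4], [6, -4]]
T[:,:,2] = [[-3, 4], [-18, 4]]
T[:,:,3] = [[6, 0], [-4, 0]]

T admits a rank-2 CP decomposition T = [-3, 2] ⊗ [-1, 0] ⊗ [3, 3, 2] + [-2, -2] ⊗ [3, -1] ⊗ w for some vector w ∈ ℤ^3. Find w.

Subtract the known terms from T to get the rank-1 residual R = [-2, -2] ⊗ [3, -1] ⊗ w, so R[i,j,k] = a[i]·b[j]·w[k]. Pick indices with nonzero a[1]·b[1] = (-2)·(3) = -6. Only the fibre through (1,1,·) is needed: R[1,1,:] = T[1,1,:] − Σₗ aₗ[1]bₗ[1]cₗ = [21, -3, 6] − (-3)·(-1)·[3, 3, 2] = [12, -12, 0]. Then w[k] = R[1,1,k] / -6 for each k, giving w = [12, -12, 0] / -6 = [-2, 2, 0].

w = [-2, 2, 0]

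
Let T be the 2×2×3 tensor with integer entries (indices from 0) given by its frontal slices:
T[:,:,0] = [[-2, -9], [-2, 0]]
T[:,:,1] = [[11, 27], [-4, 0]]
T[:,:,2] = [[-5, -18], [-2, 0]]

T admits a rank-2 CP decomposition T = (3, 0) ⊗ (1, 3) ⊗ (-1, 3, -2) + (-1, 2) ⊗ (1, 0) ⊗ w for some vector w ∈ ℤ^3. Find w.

w = (-1, -2, -1)

Subtract the known terms from T to get the rank-1 residual R = (-1, 2) ⊗ (1, 0) ⊗ w, so R[i,j,k] = a[i]·b[j]·w[k]. Pick indices with nonzero a[0]·b[0] = (-1)·(1) = -1. Only the fibre through (0,0,·) is needed: R[0,0,:] = T[0,0,:] − Σₗ aₗ[0]bₗ[0]cₗ = [-2, 11, -5] − (3)·(1)·(-1, 3, -2) = [1, 2, 1]. Then w[k] = R[0,0,k] / -1 for each k, giving w = [1, 2, 1] / -1 = (-1, -2, -1).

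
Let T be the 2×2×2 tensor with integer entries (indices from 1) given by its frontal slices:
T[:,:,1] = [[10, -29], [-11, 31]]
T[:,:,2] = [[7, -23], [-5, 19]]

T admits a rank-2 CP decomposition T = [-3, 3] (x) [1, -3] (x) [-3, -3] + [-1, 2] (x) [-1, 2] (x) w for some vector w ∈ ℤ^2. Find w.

Subtract the known terms from T to get the rank-1 residual R = [-1, 2] (x) [-1, 2] (x) w, so R[i,j,k] = a[i]·b[j]·w[k]. Pick indices with nonzero a[1]·b[1] = (-1)·(-1) = 1. Only the fibre through (1,1,·) is needed: R[1,1,:] = T[1,1,:] − Σₗ aₗ[1]bₗ[1]cₗ = [10, 7] − (-3)·(1)·[-3, -3] = [1, -2]. Then w[k] = R[1,1,k] / 1 for each k, giving w = [1, -2] / 1 = [1, -2].

w = [1, -2]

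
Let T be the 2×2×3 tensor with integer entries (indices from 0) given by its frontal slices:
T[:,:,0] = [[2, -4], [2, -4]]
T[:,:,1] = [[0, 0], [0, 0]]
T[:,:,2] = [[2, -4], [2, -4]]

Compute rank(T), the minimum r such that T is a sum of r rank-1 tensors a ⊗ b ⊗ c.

1

Lower bound: T ≠ 0 (e.g. T[0,0,0] = 2), so rank(T) ≥ 1.
Upper bound: if T = a ⊗ b ⊗ c then every fibre of T is a multiple of the corresponding factor, so read the factors off the fibres through the nonzero entry T[0,0,0] = 2.
The mode-1 fibre T[:,0,0] = [2, 2] gives a = [1, 1] (primitive direction); the mode-2 fibre T[0,:,0] = [2, -4] gives b = [1, -2]; then c[k] = T[0,0,k] / (a[0]·b[0]) = [2, 0, 2] / 1 = [2, 0, 2].
Expanding [1, 1] ⊗ [1, -2] ⊗ [2, 0, 2] reproduces all 12 entries of T, so T = [1, 1] ⊗ [1, -2] ⊗ [2, 0, 2] and rank(T) ≤ 1.
These bounds meet, so rank(T) = 1.
Check entry T[1,1,1] = 0: (1)·(-2)·(0) = 0.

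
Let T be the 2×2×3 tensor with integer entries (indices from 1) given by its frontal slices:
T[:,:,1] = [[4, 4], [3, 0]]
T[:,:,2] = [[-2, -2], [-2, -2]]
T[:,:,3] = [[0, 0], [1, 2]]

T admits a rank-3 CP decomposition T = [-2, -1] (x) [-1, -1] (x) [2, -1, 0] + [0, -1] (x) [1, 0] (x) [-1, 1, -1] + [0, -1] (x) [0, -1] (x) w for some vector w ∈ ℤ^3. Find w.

w = [-2, -1, 2]

Subtract the known terms from T to get the rank-1 residual R = [0, -1] (x) [0, -1] (x) w, so R[i,j,k] = a[i]·b[j]·w[k]. Pick indices with nonzero a[2]·b[2] = (-1)·(-1) = 1. Only the fibre through (2,2,·) is needed: R[2,2,:] = T[2,2,:] − Σₗ aₗ[2]bₗ[2]cₗ = [0, -2, 2] − (-1)·(-1)·[2, -1, 0] − (-1)·(0)·[-1, 1, -1] = [-2, -1, 2]. Then w[k] = R[2,2,k] / 1 for each k, giving w = [-2, -1, 2] / 1 = [-2, -1, 2].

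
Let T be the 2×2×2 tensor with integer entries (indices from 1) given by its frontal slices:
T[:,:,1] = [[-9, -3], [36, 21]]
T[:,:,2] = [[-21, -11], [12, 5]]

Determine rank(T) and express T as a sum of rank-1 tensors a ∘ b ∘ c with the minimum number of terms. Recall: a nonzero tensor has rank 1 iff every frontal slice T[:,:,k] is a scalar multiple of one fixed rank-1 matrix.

Lower bound: the mode-1 unfolding of T (rows indexed by i, columns by (j,k) = (1,1), (1,2), (2,1), (2,2)) is [[-9, -21, -3, -11], [36, 12, 21, 5]].
There the 2×2 minor on rows i ∈ {1, 2}, columns (j,k) ∈ {(1,1), (1,2)} is det [[-9, -21], [36, 12]] = 648 ≠ 0, so this unfolding has rank ≥ 2; CP rank is at least every unfolding rank, so rank(T) ≥ 2. (Unfolding ranks only ever bound the CP rank from below — rank(T) can be strictly larger than all of them — so the matching upper bound has to come from an explicit 2-term decomposition.)
Upper bound — finding two terms. Write S_k = T[:,:,k] for the frontal slices: S₁ = [[-9, -3], [36, 21]], S₂ = [[-21, -11], [12, 5]].
If T = a₁ ∘ b₁ ∘ c₁ + a₂ ∘ b₂ ∘ c₂ then each S_k = c₁[k]·a₁b₁ᵀ + c₂[k]·a₂b₂ᵀ. S₁ and S₂ are linearly independent, so a₁b₁ᵀ and a₂b₂ᵀ must span the same plane of matrices: they are the rank-1 matrices of the form x·S₁ + y·S₂.
det(x·S₁ + y·S₂) is −81·x² − 54·xy + 27·y² = (-27)·(3·x − y)(x + y), vanishing at (x:y) = (1:3) and (1:-1).
M₁ = S₁ + 3·S₂ = [[-72, -36], [72, 36]] = (-36)·[1, -1][2, 1]ᵀ and M₂ = S₁ − S₂ = [[12, 8], [24, 16]] = 4·[1, 2][3, 2]ᵀ, so take a₁ = [1, -1], b₁ = [2, 1], a₂ = [1, 2], b₂ = [3, 2].
Each slice is an integer combination of E₁ = a₁b₁ᵀ and E₂ = a₂b₂ᵀ: S₁ = −9·E₁ + 3·E₂, S₂ = −9·E₁ − E₂; reading off coefficients, c₁ = [-9, -9] and c₂ = [3, -1].
Hence T = [1, -1] ∘ [2, 1] ∘ [-9, -9] + [1, 2] ∘ [3, 2] ∘ [3, -1], so rank(T) ≤ 2.
These bounds meet, so rank(T) = 2.

rank(T) = 2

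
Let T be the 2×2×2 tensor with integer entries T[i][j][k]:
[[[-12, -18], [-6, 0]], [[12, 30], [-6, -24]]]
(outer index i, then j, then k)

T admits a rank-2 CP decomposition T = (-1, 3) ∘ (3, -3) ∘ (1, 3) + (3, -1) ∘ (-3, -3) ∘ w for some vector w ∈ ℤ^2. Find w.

w = (1, 1)

Subtract the known terms from T to get the rank-1 residual R = (3, -1) ∘ (-3, -3) ∘ w, so R[i,j,k] = a[i]·b[j]·w[k]. Pick indices with nonzero a[0]·b[0] = (3)·(-3) = -9. Only the fibre through (0,0,·) is needed: R[0,0,:] = T[0,0,:] − Σₗ aₗ[0]bₗ[0]cₗ = [-12, -18] − (-1)·(3)·(1, 3) = [-9, -9]. Then w[k] = R[0,0,k] / -9 for each k, giving w = [-9, -9] / -9 = (1, 1).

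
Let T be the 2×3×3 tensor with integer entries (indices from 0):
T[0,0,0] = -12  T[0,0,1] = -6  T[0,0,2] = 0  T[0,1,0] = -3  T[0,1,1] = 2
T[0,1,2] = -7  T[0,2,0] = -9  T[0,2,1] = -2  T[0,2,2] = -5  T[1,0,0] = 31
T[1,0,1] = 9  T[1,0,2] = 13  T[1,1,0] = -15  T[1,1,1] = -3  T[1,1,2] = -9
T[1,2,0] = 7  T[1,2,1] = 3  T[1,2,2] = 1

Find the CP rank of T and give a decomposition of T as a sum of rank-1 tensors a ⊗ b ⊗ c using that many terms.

rank(T) = 2

Lower bound: in the mode-1 unfolding of T (rows indexed by i, columns by (j,k)) the 2×2 minor on rows i ∈ {0, 1}, columns (j,k) ∈ {(0,0), (0,1)} is det [[-12, -6], [31, 9]] = 78 ≠ 0, so that unfolding has rank ≥ 2 and hence rank(T) ≥ 2 (CP rank is at least every unfolding rank, though it can be larger).
Upper bound: with S_k = T[:,:,k], the two rank-1 terms a₁b₁ᵀ, a₂b₂ᵀ are the rank-1 members of the pencil x·S₀ + y·S₁.
The 2×2 minor of x·S₀ + y·S₁ on rows {0,1}, columns {0,1} is 273·x² + 91·xy = 91·(3·x + y)(x), vanishing at (x:y) = (1:-3) and (0:1).
M₁ = S₀ − 3·S₁ = [[6, -9, -3], [4, -6, -2]] = [3, 2][2, -3, -1]ᵀ and M₂ = S₁ = [[-6, 2, -2], [9, -3, 3]] = −[2, -3][3, -1, 1]ᵀ, so take a₁ = [3, 2], b₁ = [2, -3, -1], a₂ = [2, -3], b₂ = [3, -1, 1].
Each slice is an integer combination of E₁ = a₁b₁ᵀ and E₂ = a₂b₂ᵀ: S₀ = E₁ − 3·E₂, S₁ = −E₂, S₂ = E₁ − E₂; reading off coefficients, c₁ = [1, 0, 1] and c₂ = [-3, -1, -1].
Hence T = [3, 2] ⊗ [2, -3, -1] ⊗ [1, 0, 1] + [2, -3] ⊗ [3, -1, 1] ⊗ [-3, -1, -1], so rank(T) ≤ 2.
These bounds meet, so rank(T) = 2.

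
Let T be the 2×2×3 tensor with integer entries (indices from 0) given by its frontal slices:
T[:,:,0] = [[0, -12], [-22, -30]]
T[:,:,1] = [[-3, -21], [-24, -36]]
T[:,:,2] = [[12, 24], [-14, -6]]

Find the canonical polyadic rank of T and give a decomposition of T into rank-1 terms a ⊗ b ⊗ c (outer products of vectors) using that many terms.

Lower bound: the mode-3 unfolding of T (rows indexed by k, columns by (i,j) = (0,0), (0,1), (1,0), (1,1)) is [[0, -12, -22, -30], [-3, -21, -24, -36], [12, 24, -14, -6]].
There the 2×2 minor on rows k ∈ {0, 1}, columns (i,j) ∈ {(0,0), (0,1)} is det [[0, -12], [-3, -21]] = -36 ≠ 0, so this unfolding has rank ≥ 2; CP rank is at least every unfolding rank, so rank(T) ≥ 2. (Flattening ranks never certify an upper bound on CP rank; for that we must actually write T with 2 rank-1 terms.)
Upper bound — finding two terms. Write S_k = T[:,:,k] for the frontal slices: S₀ = [[0, -12], [-22, -30]], S₁ = [[-3, -21], [-24, -36]], S₂ = [[12, 24], [-14, -6]].
If T = a₁ ⊗ b₁ ⊗ c₁ + a₂ ⊗ b₂ ⊗ c₂ then each S_k = c₁[k]·a₁b₁ᵀ + c₂[k]·a₂b₂ᵀ. S₀ and S₁ are linearly independent, so a₁b₁ᵀ and a₂b₂ᵀ must span the same plane of matrices: they are the rank-1 matrices of the form x·S₀ + y·S₁.
det(x·S₀ + y·S₁) is −264·x² − 660·xy − 396·y² = (-132)·(2·x + 3·y)(x + y), vanishing at (x:y) = (3:-2) and (1:-1).
M₁ = 3·S₀ − 2·S₁ = [[6, 6], [-18, -18]] = 6·[1, -3][1, 1]ᵀ and M₂ = S₀ − S₁ = [[3, 9], [2, 6]] = [3, 2][1, 3]ᵀ, so take a₁ = [1, -3], b₁ = [1, 1], a₂ = [3, 2], b₂ = [1, 3].
Each slice is an integer combination of E₁ = a₁b₁ᵀ and E₂ = a₂b₂ᵀ: S₀ = 6·E₁ − 2·E₂, S₁ = 6·E₁ − 3·E₂, S₂ = 6·E₁ + 2·E₂; reading off coefficients, c₁ = [6, 6, 6] and c₂ = [-2, -3, 2].
Hence T = [1, -3] ⊗ [1, 1] ⊗ [6, 6, 6] + [3, 2] ⊗ [1, 3] ⊗ [-2, -3, 2], so rank(T) ≤ 2.
These bounds meet, so rank(T) = 2.

rank(T) = 2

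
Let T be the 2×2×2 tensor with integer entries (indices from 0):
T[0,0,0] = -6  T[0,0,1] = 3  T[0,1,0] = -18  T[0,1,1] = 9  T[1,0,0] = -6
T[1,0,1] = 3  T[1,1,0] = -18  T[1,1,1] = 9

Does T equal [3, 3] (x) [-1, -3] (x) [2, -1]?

Reconstruct entrywise from the claimed factors. For example, T[0,1,1] = 9 and Σₗ aₗ[0]bₗ[1]cₗ[1] = (3)·(-3)·(-1) = 9; checking all 8 entries, every one matches. The claim holds.

Yes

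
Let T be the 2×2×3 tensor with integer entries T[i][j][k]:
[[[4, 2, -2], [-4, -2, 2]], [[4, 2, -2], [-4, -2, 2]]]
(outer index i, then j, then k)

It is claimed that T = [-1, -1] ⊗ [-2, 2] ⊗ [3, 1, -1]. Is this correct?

Reconstruct entry (0,0,0) from the claimed factors: Σₗ aₗ[0]bₗ[0]cₗ[0] = (-1)·(-2)·(3) = 6, but T[0,0,0] = 4. The claim is false.

No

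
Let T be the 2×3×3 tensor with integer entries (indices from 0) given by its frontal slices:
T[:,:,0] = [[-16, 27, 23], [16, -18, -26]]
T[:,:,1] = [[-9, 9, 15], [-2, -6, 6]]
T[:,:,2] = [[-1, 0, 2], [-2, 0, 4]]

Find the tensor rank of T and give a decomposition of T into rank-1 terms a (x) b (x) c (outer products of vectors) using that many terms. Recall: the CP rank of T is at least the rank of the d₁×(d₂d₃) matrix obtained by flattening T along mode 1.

Lower bound: in the mode-1 unfolding of T (rows indexed by i, columns by (j,k)) the 2×2 minor on rows i ∈ {0, 1}, columns (j,k) ∈ {(0,0), (0,1)} is det [[-16, -9], [16, -2]] = 176 ≠ 0, so that unfolding has rank ≥ 2 and hence rank(T) ≥ 2 (CP rank is at least every unfolding rank, though it can be larger).
Upper bound: with S_k = T[:,:,k], the two rank-1 terms a₁b₁ᵀ, a₂b₂ᵀ are the rank-1 members of the pencil x·S₀ + y·S₁.
The 2×2 minor of x·S₀ + y·S₁ on rows {0,1}, columns {0,1} is −144·x² + 168·xy + 72·y² = (-24)·(2·x − 3·y)(3·x + y), vanishing at (x:y) = (3:2) and (1:-3).
M₁ = 3·S₀ + 2·S₁ = [[-66, 99, 99], [44, -66, -66]] = (-11)·[3, -2][2, -3, -3]ᵀ and M₂ = S₀ − 3·S₁ = [[11, 0, -22], [22, 0, -44]] = 11·[1, 2][1, 0, -2]ᵀ, so take a₁ = [3, -2], b₁ = [2, -3, -3], a₂ = [1, 2], b₂ = [1, 0, -2].
Each slice is an integer combination of E₁ = a₁b₁ᵀ and E₂ = a₂b₂ᵀ: S₀ = −3·E₁ + 2·E₂, S₁ = −E₁ − 3·E₂, S₂ = −E₂; reading off coefficients, c₁ = [-3, -1, 0] and c₂ = [2, -3, -1].
Hence T = [3, -2] (x) [2, -3, -3] (x) [-3, -1, 0] + [1, 2] (x) [1, 0, -2] (x) [2, -3, -1], so rank(T) ≤ 2.
These bounds meet, so rank(T) = 2.

rank(T) = 2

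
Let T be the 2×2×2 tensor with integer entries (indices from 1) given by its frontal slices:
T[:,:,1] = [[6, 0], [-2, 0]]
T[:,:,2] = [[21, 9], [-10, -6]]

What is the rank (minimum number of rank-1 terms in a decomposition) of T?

2

Lower bound: in the mode-3 unfolding of T (rows indexed by k, columns by (i,j)) the 2×2 minor on rows k ∈ {1, 2}, columns (i,j) ∈ {(1,1), (1,2)} is det [[6, 0], [21, 9]] = 54 ≠ 0, so that unfolding has rank ≥ 2 and hence rank(T) ≥ 2 (CP rank is at least every unfolding rank, though it can be larger).
Upper bound: with S_k = T[:,:,k], the two rank-1 terms a₁b₁ᵀ, a₂b₂ᵀ are the rank-1 members of the pencil x·S₁ + y·S₂.
det(x·S₁ + y·S₂) is −18·xy − 36·y² = (-18)·(x + 2·y)(y), vanishing at (x:y) = (2:-1) and (1:0).
M₁ = 2·S₁ − S₂ = [[-9, -9], [6, 6]] = (-3)·[3, -2][1, 1]ᵀ and M₂ = S₁ = [[6, 0], [-2, 0]] = 2·[3, -1][1, 0]ᵀ, so take a₁ = [3, -2], b₁ = [1, 1], a₂ = [3, -1], b₂ = [1, 0].
Each slice is an integer combination of E₁ = a₁b₁ᵀ and E₂ = a₂b₂ᵀ: S₁ = 2·E₂, S₂ = 3·E₁ + 4·E₂; reading off coefficients, c₁ = [0, 3] and c₂ = [2, 4].
Hence T = [3, -2] ⊗ [1, 1] ⊗ [0, 3] + [3, -1] ⊗ [1, 0] ⊗ [2, 4], so rank(T) ≤ 2.
These bounds meet, so rank(T) = 2.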